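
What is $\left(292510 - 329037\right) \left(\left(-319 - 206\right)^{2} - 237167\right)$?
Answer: $-1404755366$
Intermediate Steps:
$\left(292510 - 329037\right) \left(\left(-319 - 206\right)^{2} - 237167\right) = - 36527 \left(\left(-525\right)^{2} - 237167\right) = - 36527 \left(275625 - 237167\right) = \left(-36527\right) 38458 = -1404755366$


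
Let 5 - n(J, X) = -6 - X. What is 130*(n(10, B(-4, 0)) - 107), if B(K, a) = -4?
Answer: -13000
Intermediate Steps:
n(J, X) = 11 + X (n(J, X) = 5 - (-6 - X) = 5 + (6 + X) = 11 + X)
130*(n(10, B(-4, 0)) - 107) = 130*((11 - 4) - 107) = 130*(7 - 107) = 130*(-100) = -13000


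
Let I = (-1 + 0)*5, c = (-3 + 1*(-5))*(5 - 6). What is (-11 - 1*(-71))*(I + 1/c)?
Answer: -585/2 ≈ -292.50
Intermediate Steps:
c = 8 (c = (-3 - 5)*(-1) = -8*(-1) = 8)
I = -5 (I = -1*5 = -5)
(-11 - 1*(-71))*(I + 1/c) = (-11 - 1*(-71))*(-5 + 1/8) = (-11 + 71)*(-5 + ⅛) = 60*(-39/8) = -585/2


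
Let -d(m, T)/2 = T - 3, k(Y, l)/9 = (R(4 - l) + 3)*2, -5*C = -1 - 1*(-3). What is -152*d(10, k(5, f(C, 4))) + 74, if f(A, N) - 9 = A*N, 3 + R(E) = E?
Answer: -97214/5 ≈ -19443.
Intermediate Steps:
R(E) = -3 + E
C = -⅖ (C = -(-1 - 1*(-3))/5 = -(-1 + 3)/5 = -⅕*2 = -⅖ ≈ -0.40000)
f(A, N) = 9 + A*N
k(Y, l) = 72 - 18*l (k(Y, l) = 9*(((-3 + (4 - l)) + 3)*2) = 9*(((1 - l) + 3)*2) = 9*((4 - l)*2) = 9*(8 - 2*l) = 72 - 18*l)
d(m, T) = 6 - 2*T (d(m, T) = -2*(T - 3) = -2*(-3 + T) = 6 - 2*T)
-152*d(10, k(5, f(C, 4))) + 74 = -152*(6 - 2*(72 - 18*(9 - ⅖*4))) + 74 = -152*(6 - 2*(72 - 18*(9 - 8/5))) + 74 = -152*(6 - 2*(72 - 18*37/5)) + 74 = -152*(6 - 2*(72 - 666/5)) + 74 = -152*(6 - 2*(-306/5)) + 74 = -152*(6 + 612/5) + 74 = -152*642/5 + 74 = -97584/5 + 74 = -97214/5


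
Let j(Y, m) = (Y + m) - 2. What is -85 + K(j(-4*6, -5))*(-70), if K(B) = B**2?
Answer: -67355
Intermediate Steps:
j(Y, m) = -2 + Y + m
-85 + K(j(-4*6, -5))*(-70) = -85 + (-2 - 4*6 - 5)**2*(-70) = -85 + (-2 - 24 - 5)**2*(-70) = -85 + (-31)**2*(-70) = -85 + 961*(-70) = -85 - 67270 = -67355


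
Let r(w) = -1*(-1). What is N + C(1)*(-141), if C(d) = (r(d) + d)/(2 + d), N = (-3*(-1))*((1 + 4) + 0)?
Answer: -79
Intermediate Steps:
r(w) = 1
N = 15 (N = 3*(5 + 0) = 3*5 = 15)
C(d) = (1 + d)/(2 + d)
N + C(1)*(-141) = 15 + ((1 + 1)/(2 + 1))*(-141) = 15 + (2/3)*(-141) = 15 - 94 = -79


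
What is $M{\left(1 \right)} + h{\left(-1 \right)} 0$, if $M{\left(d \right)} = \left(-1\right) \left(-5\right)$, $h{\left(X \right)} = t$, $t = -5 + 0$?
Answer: $5$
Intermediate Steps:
$t = -5$
$h{\left(X \right)} = -5$
$M{\left(d \right)} = 5$
$M{\left(1 \right)} + h{\left(-1 \right)} 0 = 5 - 0 = 5 + 0 = 5$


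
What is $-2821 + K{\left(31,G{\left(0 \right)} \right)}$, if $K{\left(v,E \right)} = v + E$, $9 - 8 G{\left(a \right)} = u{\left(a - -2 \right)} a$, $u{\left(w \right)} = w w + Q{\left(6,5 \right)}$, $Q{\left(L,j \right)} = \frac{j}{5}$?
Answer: $- \frac{22311}{8} \approx -2788.9$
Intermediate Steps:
$Q{\left(L,j \right)} = \frac{j}{5}$ ($Q{\left(L,j \right)} = j \frac{1}{5} = \frac{j}{5}$)
$u{\left(w \right)} = 1 + w^{2}$ ($u{\left(w \right)} = w w + \frac{1}{5} \cdot 5 = w^{2} + 1 = 1 + w^{2}$)
$G{\left(a \right)} = \frac{9}{8} - \frac{a \left(1 + \left(2 + a\right)^{2}\right)}{8}$ ($G{\left(a \right)} = \frac{9}{8} - \frac{\left(1 + \left(a - -2\right)^{2}\right) a}{8} = \frac{9}{8} - \frac{\left(1 + \left(a + 2\right)^{2}\right) a}{8} = \frac{9}{8} - \frac{\left(1 + \left(2 + a\right)^{2}\right) a}{8} = \frac{9}{8} - \frac{a \left(1 + \left(2 + a\right)^{2}\right)}{8}$)
$K{\left(v,E \right)} = E + v$
$-2821 + K{\left(31,G{\left(0 \right)} \right)} = -2821 + \left(\left(\frac{9}{8} - 0 \left(1 + \left(2 + 0\right)^{2}\right)\right) + 31\right) = -2821 + \left(\left(\frac{9}{8} - 0 \left(1 + 2^{2}\right)\right) + 31\right) = -2821 + \left(\left(\frac{9}{8} - 0 \left(1 + 4\right)\right) + 31\right) = -2821 + \left(\left(\frac{9}{8} - 0 \cdot 5\right) + 31\right) = -2821 + \left(\left(\frac{9}{8} + 0\right) + 31\right) = -2821 + \left(\frac{9}{8} + 31\right) = -2821 + \frac{257}{8} = - \frac{22311}{8}$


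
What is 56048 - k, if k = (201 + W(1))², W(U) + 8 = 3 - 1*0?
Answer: 17632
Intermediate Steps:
W(U) = -5 (W(U) = -8 + (3 - 1*0) = -8 + (3 + 0) = -8 + 3 = -5)
k = 38416 (k = (201 - 5)² = 196² = 38416)
56048 - k = 56048 - 1*38416 = 56048 - 38416 = 17632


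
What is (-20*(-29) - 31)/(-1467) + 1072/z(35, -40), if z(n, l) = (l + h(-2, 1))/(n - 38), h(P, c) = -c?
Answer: 521707/6683 ≈ 78.065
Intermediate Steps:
z(n, l) = (-1 + l)/(-38 + n) (z(n, l) = (l - 1*1)/(n - 38) = (l - 1)/(-38 + n) = (-1 + l)/(-38 + n))
(-20*(-29) - 31)/(-1467) + 1072/z(35, -40) = (-20*(-29) - 31)/(-1467) + 1072/(((-1 - 40)/(-38 + 35))) = (580 - 31)*(-1/1467) + 1072/((-41/(-3))) = 549*(-1/1467) + 1072/((-1/3*(-41))) = -61/163 + 1072/(41/3) = -61/163 + 1072*(3/41) = -61/163 + 3216/41 = 521707/6683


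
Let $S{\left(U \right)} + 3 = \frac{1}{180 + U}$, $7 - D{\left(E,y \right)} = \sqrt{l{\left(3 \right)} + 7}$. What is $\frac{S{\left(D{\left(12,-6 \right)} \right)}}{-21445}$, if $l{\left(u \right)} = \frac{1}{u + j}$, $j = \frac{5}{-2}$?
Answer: $\frac{551}{3945880} \approx 0.00013964$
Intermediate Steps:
$j = - \frac{5}{2}$ ($j = 5 \left(- \frac{1}{2}\right) = - \frac{5}{2} \approx -2.5$)
$l{\left(u \right)} = \frac{1}{- \frac{5}{2} + u}$ ($l{\left(u \right)} = \frac{1}{u - \frac{5}{2}} = \frac{1}{- \frac{5}{2} + u}$)
$D{\left(E,y \right)} = 4$ ($D{\left(E,y \right)} = 7 - \sqrt{\frac{2}{-5 + 2 \cdot 3} + 7} = 7 - \sqrt{\frac{2}{-5 + 6} + 7} = 7 - \sqrt{\frac{2}{1} + 7} = 7 - \sqrt{2 \cdot 1 + 7} = 7 - \sqrt{2 + 7} = 7 - \sqrt{9} = 7 - 3 = 4$)
$S{\left(U \right)} = -3 + \frac{1}{180 + U}$
$\frac{S{\left(D{\left(12,-6 \right)} \right)}}{-21445} = \frac{\frac{1}{180 + 4} \left(-539 - 12\right)}{-21445} = \frac{-539 - 12}{184} \left(- \frac{1}{21445}\right) = \frac{1}{184} \left(-551\right) \left(- \frac{1}{21445}\right) = \left(- \frac{551}{184}\right) \left(- \frac{1}{21445}\right) = \frac{551}{3945880}$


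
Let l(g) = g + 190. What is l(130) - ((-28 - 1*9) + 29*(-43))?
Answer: 1604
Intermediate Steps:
l(g) = 190 + g
l(130) - ((-28 - 1*9) + 29*(-43)) = (190 + 130) - ((-28 - 1*9) + 29*(-43)) = 320 - ((-28 - 9) - 1247) = 320 - (-37 - 1247) = 320 - 1*(-1284) = 320 + 1284 = 1604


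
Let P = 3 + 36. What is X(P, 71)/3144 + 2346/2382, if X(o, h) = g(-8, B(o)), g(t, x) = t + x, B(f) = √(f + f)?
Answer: 153266/156021 + √78/3144 ≈ 0.98515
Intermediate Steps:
P = 39
B(f) = √2*√f (B(f) = √(2*f) = √2*√f)
X(o, h) = -8 + √2*√o
X(P, 71)/3144 + 2346/2382 = (-8 + √2*√39)/3144 + 2346/2382 = (-8 + √78)*(1/3144) + 2346*(1/2382) = (-1/393 + √78/3144) + 391/397 = 153266/156021 + √78/3144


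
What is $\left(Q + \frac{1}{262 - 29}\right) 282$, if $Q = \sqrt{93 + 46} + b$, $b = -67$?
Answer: $- \frac{4402020}{233} + 282 \sqrt{139} \approx -15568.0$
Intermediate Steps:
$Q = -67 + \sqrt{139}$ ($Q = \sqrt{93 + 46} - 67 = \sqrt{139} - 67 = -67 + \sqrt{139} \approx -55.21$)
$\left(Q + \frac{1}{262 - 29}\right) 282 = \left(\left(-67 + \sqrt{139}\right) + \frac{1}{262 - 29}\right) 282 = \left(\left(-67 + \sqrt{139}\right) + \frac{1}{233}\right) 282 = \left(- \frac{15610}{233} + \sqrt{139}\right) 282 = - \frac{4402020}{233} + 282 \sqrt{139}$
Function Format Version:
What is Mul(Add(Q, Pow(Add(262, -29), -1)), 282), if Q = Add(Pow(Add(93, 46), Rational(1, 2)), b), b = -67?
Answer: Add(Rational(-4402020, 233), Mul(282, Pow(139, Rational(1, 2)))) ≈ -15568.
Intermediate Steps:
Q = Add(-67, Pow(139, Rational(1, 2))) (Q = Add(Pow(Add(93, 46), Rational(1, 2)), -67) = Add(Pow(139, Rational(1, 2)), -67) = Add(-67, Pow(139, Rational(1, 2))) ≈ -55.210)
Mul(Add(Q, Pow(Add(262, -29), -1)), 282) = Mul(Add(Add(-67, Pow(139, Rational(1, 2))), Pow(Add(262, -29), -1)), 282) = Mul(Add(Add(-67, Pow(139, Rational(1, 2))), Pow(233, -1)), 282) = Mul(Add(Add(-67, Pow(139, Rational(1, 2))), Rational(1, 233)), 282) = Mul(Add(Rational(-15610, 233), Pow(139, Rational(1, 2))), 282) = Add(Rational(-4402020, 233), Mul(282, Pow(139, Rational(1, 2))))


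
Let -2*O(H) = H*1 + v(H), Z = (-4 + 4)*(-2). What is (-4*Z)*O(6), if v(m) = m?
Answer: 0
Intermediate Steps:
Z = 0 (Z = 0*(-2) = 0)
O(H) = -H (O(H) = -(H*1 + H)/2 = -(H + H)/2 = -H)
(-4*Z)*O(6) = (-4*0)*(-1*6) = 0*(-6) = 0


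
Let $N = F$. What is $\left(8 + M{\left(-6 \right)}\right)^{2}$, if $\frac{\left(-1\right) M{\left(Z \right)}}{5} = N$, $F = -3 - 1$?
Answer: $784$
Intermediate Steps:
$F = -4$
$N = -4$
$M{\left(Z \right)} = 20$ ($M{\left(Z \right)} = \left(-5\right) \left(-4\right) = 20$)
$\left(8 + M{\left(-6 \right)}\right)^{2} = \left(8 + 20\right)^{2} = 28^{2} = 784$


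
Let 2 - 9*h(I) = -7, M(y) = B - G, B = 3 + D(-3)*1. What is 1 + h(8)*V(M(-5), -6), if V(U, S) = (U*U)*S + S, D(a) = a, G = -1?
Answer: -11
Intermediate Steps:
B = 0 (B = 3 - 3*1 = 3 - 3 = 0)
M(y) = 1 (M(y) = 0 - 1*(-1) = 0 + 1 = 1)
V(U, S) = S + S*U**2 (V(U, S) = U**2*S + S = S*U**2 + S = S + S*U**2)
h(I) = 1 (h(I) = 2/9 - 1/9*(-7) = 2/9 + 7/9 = 1)
1 + h(8)*V(M(-5), -6) = 1 + 1*(-6*(1 + 1**2)) = 1 + 1*(-6*(1 + 1)) = 1 + 1*(-6*2) = 1 + 1*(-12) = 1 - 12 = -11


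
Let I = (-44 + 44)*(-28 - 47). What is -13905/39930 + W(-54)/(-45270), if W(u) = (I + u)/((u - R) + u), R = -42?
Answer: -1165763/3347465 ≈ -0.34825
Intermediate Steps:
I = 0 (I = 0*(-75) = 0)
W(u) = u/(42 + 2*u) (W(u) = (0 + u)/((u - 1*(-42)) + u) = u/((u + 42) + u) = u/((42 + u) + u) = u/(42 + 2*u))
-13905/39930 + W(-54)/(-45270) = -13905/39930 + ((½)*(-54)/(21 - 54))/(-45270) = -13905*1/39930 + ((½)*(-54)/(-33))*(-1/45270) = -927/2662 + ((½)*(-54)*(-1/33))*(-1/45270) = -927/2662 + (9/11)*(-1/45270) = -927/2662 - 1/55330 = -1165763/3347465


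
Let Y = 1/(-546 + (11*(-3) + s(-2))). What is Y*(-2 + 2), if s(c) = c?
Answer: 0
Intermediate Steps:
Y = -1/581 (Y = 1/(-546 + (11*(-3) - 2)) = 1/(-546 + (-33 - 2)) = 1/(-546 - 35) = 1/(-581) = -1/581 ≈ -0.0017212)
Y*(-2 + 2) = -(-2 + 2)/581 = -1/581*0 = 0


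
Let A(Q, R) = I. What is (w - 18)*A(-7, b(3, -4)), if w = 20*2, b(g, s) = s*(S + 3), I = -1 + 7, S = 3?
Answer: 132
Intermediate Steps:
I = 6
b(g, s) = 6*s (b(g, s) = s*(3 + 3) = s*6 = 6*s)
A(Q, R) = 6
w = 40
(w - 18)*A(-7, b(3, -4)) = (40 - 18)*6 = 22*6 = 132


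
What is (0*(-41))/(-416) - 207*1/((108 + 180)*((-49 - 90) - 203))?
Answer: 23/10944 ≈ 0.0021016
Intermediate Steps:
(0*(-41))/(-416) - 207*1/((108 + 180)*((-49 - 90) - 203)) = 0*(-1/416) - 207*1/(288*(-139 - 203)) = 0 - 207/(288*(-342)) = 0 - 207/(-98496) = 0 - 207*(-1/98496) = 0 + 23/10944 = 23/10944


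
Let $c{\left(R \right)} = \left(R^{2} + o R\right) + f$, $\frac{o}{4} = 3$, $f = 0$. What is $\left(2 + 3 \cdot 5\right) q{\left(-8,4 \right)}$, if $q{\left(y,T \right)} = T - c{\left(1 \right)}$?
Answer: $-153$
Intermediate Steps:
$o = 12$ ($o = 4 \cdot 3 = 12$)
$c{\left(R \right)} = R^{2} + 12 R$ ($c{\left(R \right)} = \left(R^{2} + 12 R\right) + 0 = R^{2} + 12 R$)
$q{\left(y,T \right)} = -13 + T$ ($q{\left(y,T \right)} = T - 1 \left(12 + 1\right) = T - 1 \cdot 13 = T - 13 = -13 + T$)
$\left(2 + 3 \cdot 5\right) q{\left(-8,4 \right)} = \left(2 + 3 \cdot 5\right) \left(-13 + 4\right) = \left(2 + 15\right) \left(-9\right) = 17 \left(-9\right) = -153$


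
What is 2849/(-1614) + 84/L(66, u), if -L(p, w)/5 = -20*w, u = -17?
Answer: -1244719/685950 ≈ -1.8146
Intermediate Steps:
L(p, w) = 100*w (L(p, w) = -(-100)*w = 100*w)
2849/(-1614) + 84/L(66, u) = 2849/(-1614) + 84/((100*(-17))) = 2849*(-1/1614) + 84/(-1700) = -2849/1614 + 84*(-1/1700) = -2849/1614 - 21/425 = -1244719/685950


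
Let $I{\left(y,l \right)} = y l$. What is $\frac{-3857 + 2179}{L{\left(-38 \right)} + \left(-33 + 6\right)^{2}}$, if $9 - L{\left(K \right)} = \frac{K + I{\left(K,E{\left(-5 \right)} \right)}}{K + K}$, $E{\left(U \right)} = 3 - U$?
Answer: $- \frac{3356}{1467} \approx -2.2877$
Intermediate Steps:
$I{\left(y,l \right)} = l y$
$L{\left(K \right)} = \frac{9}{2}$ ($L{\left(K \right)} = 9 - \frac{K + \left(3 - -5\right) K}{K + K} = 9 - \frac{K + \left(3 + 5\right) K}{2 K} = 9 - \left(K + 8 K\right) \frac{1}{2 K} = 9 - 9 K \frac{1}{2 K} = 9 - \frac{9}{2} = \frac{9}{2}$)
$\frac{-3857 + 2179}{L{\left(-38 \right)} + \left(-33 + 6\right)^{2}} = \frac{-3857 + 2179}{\frac{9}{2} + \left(-33 + 6\right)^{2}} = - \frac{1678}{\frac{9}{2} + \left(-27\right)^{2}} = - \frac{1678}{\frac{9}{2} + 729} = - \frac{1678}{\frac{1467}{2}} = \left(-1678\right) \frac{2}{1467} = - \frac{3356}{1467}$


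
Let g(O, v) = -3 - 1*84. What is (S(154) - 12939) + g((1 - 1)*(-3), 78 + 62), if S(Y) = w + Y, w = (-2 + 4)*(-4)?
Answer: -12880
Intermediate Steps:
w = -8 (w = 2*(-4) = -8)
g(O, v) = -87 (g(O, v) = -3 - 84 = -87)
S(Y) = -8 + Y
(S(154) - 12939) + g((1 - 1)*(-3), 78 + 62) = ((-8 + 154) - 12939) - 87 = (146 - 12939) - 87 = -12793 - 87 = -12880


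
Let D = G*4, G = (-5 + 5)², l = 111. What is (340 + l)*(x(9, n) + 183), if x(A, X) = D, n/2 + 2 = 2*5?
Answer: 82533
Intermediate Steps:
n = 16 (n = -4 + 2*(2*5) = -4 + 2*10 = -4 + 20 = 16)
G = 0 (G = 0² = 0)
D = 0 (D = 0*4 = 0)
x(A, X) = 0
(340 + l)*(x(9, n) + 183) = (340 + 111)*(0 + 183) = 451*183 = 82533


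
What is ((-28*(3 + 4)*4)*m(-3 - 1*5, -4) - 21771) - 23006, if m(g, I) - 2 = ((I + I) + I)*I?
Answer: -83977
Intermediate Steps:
m(g, I) = 2 + 3*I² (m(g, I) = 2 + ((I + I) + I)*I = 2 + (2*I + I)*I = 2 + (3*I)*I = 2 + 3*I²)
((-28*(3 + 4)*4)*m(-3 - 1*5, -4) - 21771) - 23006 = ((-28*(3 + 4)*4)*(2 + 3*(-4)²) - 21771) - 23006 = ((-196*4)*(2 + 3*16) - 21771) - 23006 = ((-28*28)*(2 + 48) - 21771) - 23006 = (-784*50 - 21771) - 23006 = (-39200 - 21771) - 23006 = -60971 - 23006 = -83977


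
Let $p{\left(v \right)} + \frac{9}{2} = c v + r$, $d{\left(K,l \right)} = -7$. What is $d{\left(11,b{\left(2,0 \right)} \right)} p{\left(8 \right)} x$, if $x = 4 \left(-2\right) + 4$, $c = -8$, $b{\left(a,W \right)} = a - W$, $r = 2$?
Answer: $-1862$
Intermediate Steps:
$p{\left(v \right)} = - \frac{5}{2} - 8 v$ ($p{\left(v \right)} = - \frac{9}{2} - \left(-2 + 8 v\right) = - \frac{5}{2} - 8 v$)
$x = -4$ ($x = -8 + 4 = -4$)
$d{\left(11,b{\left(2,0 \right)} \right)} p{\left(8 \right)} x = - 7 \left(- \frac{5}{2} - 64\right) \left(-4\right) = \left(-7\right) \left(- \frac{133}{2}\right) \left(-4\right) = \frac{931}{2} \left(-4\right) = -1862$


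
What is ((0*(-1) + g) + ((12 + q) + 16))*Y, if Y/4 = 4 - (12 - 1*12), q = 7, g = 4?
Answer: 624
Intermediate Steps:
Y = 16 (Y = 4*(4 - (12 - 1*12)) = 4*(4 - (12 - 12)) = 4*(4 - 1*0) = 4*(4 + 0) = 4*4 = 16)
((0*(-1) + g) + ((12 + q) + 16))*Y = ((0*(-1) + 4) + ((12 + 7) + 16))*16 = ((0 + 4) + (19 + 16))*16 = (4 + 35)*16 = 39*16 = 624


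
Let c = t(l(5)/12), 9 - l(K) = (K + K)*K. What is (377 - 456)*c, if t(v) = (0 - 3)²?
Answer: -711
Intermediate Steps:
l(K) = 9 - 2*K² (l(K) = 9 - (K + K)*K = 9 - 2*K*K = 9 - 2*K²)
t(v) = 9 (t(v) = (-3)² = 9)
c = 9
(377 - 456)*c = (377 - 456)*9 = -79*9 = -711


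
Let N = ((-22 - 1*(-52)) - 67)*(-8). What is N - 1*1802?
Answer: -1506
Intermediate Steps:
N = 296 (N = ((-22 + 52) - 67)*(-8) = (30 - 67)*(-8) = -37*(-8) = 296)
N - 1*1802 = 296 - 1*1802 = 296 - 1802 = -1506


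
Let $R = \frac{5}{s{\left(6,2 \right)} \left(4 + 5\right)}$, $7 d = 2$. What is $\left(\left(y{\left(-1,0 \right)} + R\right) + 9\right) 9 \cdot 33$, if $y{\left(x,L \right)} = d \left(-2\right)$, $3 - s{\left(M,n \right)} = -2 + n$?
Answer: $\frac{17908}{7} \approx 2558.3$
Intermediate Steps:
$d = \frac{2}{7}$ ($d = \frac{1}{7} \cdot 2 = \frac{2}{7} \approx 0.28571$)
$s{\left(M,n \right)} = 5 - n$ ($s{\left(M,n \right)} = 3 - \left(-2 + n\right) = 5 - n$)
$y{\left(x,L \right)} = - \frac{4}{7}$ ($y{\left(x,L \right)} = \frac{2}{7} \left(-2\right) = - \frac{4}{7}$)
$R = \frac{5}{27}$ ($R = \frac{5}{\left(5 - 2\right) \left(4 + 5\right)} = \frac{5}{\left(5 - 2\right) 9} = \frac{5}{3 \cdot 9} = \frac{5}{27} \approx 0.18519$)
$\left(\left(y{\left(-1,0 \right)} + R\right) + 9\right) 9 \cdot 33 = \left(\left(- \frac{4}{7} + \frac{5}{27}\right) + 9\right) 9 \cdot 33 = \left(- \frac{73}{189} + 9\right) 9 \cdot 33 = \frac{1628}{189} \cdot 9 \cdot 33 = \frac{1628}{21} \cdot 33 = \frac{17908}{7}$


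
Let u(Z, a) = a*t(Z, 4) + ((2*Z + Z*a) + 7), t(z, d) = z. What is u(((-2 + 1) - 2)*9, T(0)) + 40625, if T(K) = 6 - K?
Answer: 40254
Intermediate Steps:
u(Z, a) = 7 + 2*Z + 2*Z*a (u(Z, a) = a*Z + ((2*Z + Z*a) + 7) = Z*a + (7 + 2*Z + Z*a) = 7 + 2*Z + 2*Z*a)
u(((-2 + 1) - 2)*9, T(0)) + 40625 = (7 + 2*(((-2 + 1) - 2)*9) + 2*(((-2 + 1) - 2)*9)*(6 - 1*0)) + 40625 = (7 + 2*((-1 - 2)*9) + 2*((-1 - 2)*9)*(6 + 0)) + 40625 = (7 + 2*(-3*9) + 2*(-3*9)*6) + 40625 = (7 + 2*(-27) + 2*(-27)*6) + 40625 = (7 - 54 - 324) + 40625 = -371 + 40625 = 40254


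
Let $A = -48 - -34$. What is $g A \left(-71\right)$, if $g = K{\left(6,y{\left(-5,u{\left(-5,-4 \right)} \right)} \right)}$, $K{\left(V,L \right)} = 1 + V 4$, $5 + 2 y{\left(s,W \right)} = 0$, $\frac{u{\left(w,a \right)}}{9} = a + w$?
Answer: $24850$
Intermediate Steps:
$u{\left(w,a \right)} = 9 a + 9 w$ ($u{\left(w,a \right)} = 9 \left(a + w\right) = 9 a + 9 w$)
$y{\left(s,W \right)} = - \frac{5}{2}$ ($y{\left(s,W \right)} = - \frac{5}{2} + \frac{1}{2} \cdot 0 = - \frac{5}{2} + 0 = - \frac{5}{2}$)
$A = -14$ ($A = -48 + 34 = -14$)
$K{\left(V,L \right)} = 1 + 4 V$
$g = 25$ ($g = 1 + 4 \cdot 6 = 1 + 24 = 25$)
$g A \left(-71\right) = 25 \left(-14\right) \left(-71\right) = \left(-350\right) \left(-71\right) = 24850$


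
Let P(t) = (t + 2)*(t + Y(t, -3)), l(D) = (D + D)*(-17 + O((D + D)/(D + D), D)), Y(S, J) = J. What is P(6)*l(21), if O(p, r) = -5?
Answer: -22176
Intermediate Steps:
l(D) = -44*D (l(D) = (D + D)*(-17 - 5) = (2*D)*(-22) = -44*D)
P(t) = (-3 + t)*(2 + t) (P(t) = (t + 2)*(t - 3) = (2 + t)*(-3 + t) = (-3 + t)*(2 + t))
P(6)*l(21) = (-6 + 6² - 1*6)*(-44*21) = (-6 + 36 - 6)*(-924) = 24*(-924) = -22176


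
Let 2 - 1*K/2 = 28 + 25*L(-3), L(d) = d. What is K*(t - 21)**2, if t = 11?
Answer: 9800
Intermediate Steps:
K = 98 (K = 4 - 2*(28 + 25*(-3)) = 4 - 2*(28 - 75) = 4 - 2*(-47) = 4 + 94 = 98)
K*(t - 21)**2 = 98*(11 - 21)**2 = 98*(-10)**2 = 98*100 = 9800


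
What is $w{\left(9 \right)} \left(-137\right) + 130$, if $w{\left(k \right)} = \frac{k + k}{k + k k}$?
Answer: $\frac{513}{5} \approx 102.6$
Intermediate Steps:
$w{\left(k \right)} = \frac{2 k}{k + k^{2}}$
$w{\left(9 \right)} \left(-137\right) + 130 = \frac{2}{1 + 9} \left(-137\right) + 130 = \frac{2}{10} \left(-137\right) + 130 = 2 \cdot \frac{1}{10} \left(-137\right) + 130 = \frac{1}{5} \left(-137\right) + 130 = - \frac{137}{5} + 130 = \frac{513}{5}$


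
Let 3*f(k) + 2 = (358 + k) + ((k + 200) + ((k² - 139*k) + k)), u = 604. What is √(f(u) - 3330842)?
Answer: I*√29127894/3 ≈ 1799.0*I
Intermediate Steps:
f(k) = 556/3 - 136*k/3 + k²/3 (f(k) = -⅔ + ((358 + k) + ((k + 200) + ((k² - 139*k) + k)))/3 = -⅔ + ((358 + k) + ((200 + k) + (k² - 138*k)))/3 = -⅔ + ((358 + k) + (200 + k² - 137*k))/3 = -⅔ + (558 + k² - 136*k)/3 = -⅔ + (186 - 136*k/3 + k²/3) = 556/3 - 136*k/3 + k²/3)
√(f(u) - 3330842) = √((556/3 - 136/3*604 + (⅓)*604²) - 3330842) = √((556/3 - 82144/3 + (⅓)*364816) - 3330842) = √((556/3 - 82144/3 + 364816/3) - 3330842) = √(283228/3 - 3330842) = √(-9709298/3) = I*√29127894/3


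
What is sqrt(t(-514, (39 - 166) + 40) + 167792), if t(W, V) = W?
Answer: sqrt(167278) ≈ 409.00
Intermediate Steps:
sqrt(t(-514, (39 - 166) + 40) + 167792) = sqrt(-514 + 167792) = sqrt(167278)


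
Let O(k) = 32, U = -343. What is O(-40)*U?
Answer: -10976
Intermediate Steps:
O(-40)*U = 32*(-343) = -10976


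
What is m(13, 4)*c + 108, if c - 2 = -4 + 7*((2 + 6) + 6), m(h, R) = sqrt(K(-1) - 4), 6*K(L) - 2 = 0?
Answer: 108 + 32*I*sqrt(33) ≈ 108.0 + 183.83*I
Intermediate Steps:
K(L) = 1/3 (K(L) = 1/3 + (1/6)*0 = 1/3 + 0 = 1/3)
m(h, R) = I*sqrt(33)/3 (m(h, R) = sqrt(1/3 - 4) = sqrt(-11/3) = I*sqrt(33)/3)
c = 96 (c = 2 + (-4 + 7*((2 + 6) + 6)) = 2 + (-4 + 7*(8 + 6)) = 2 + (-4 + 7*14) = 2 + (-4 + 98) = 2 + 94 = 96)
m(13, 4)*c + 108 = (I*sqrt(33)/3)*96 + 108 = 32*I*sqrt(33) + 108 = 108 + 32*I*sqrt(33)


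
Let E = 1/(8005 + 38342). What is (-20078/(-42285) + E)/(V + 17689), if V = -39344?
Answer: -310199117/14146366197075 ≈ -2.1928e-5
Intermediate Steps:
E = 1/46347 ≈ 2.1576e-5
(-20078/(-42285) + E)/(V + 17689) = (-20078/(-42285) + 1/46347)/(-39344 + 17689) = (-20078*(-1/42285) + 1/46347)/(-21655) = (20078/42285 + 1/46347)*(-1/21655) = (310199117/653260965)*(-1/21655) = -310199117/14146366197075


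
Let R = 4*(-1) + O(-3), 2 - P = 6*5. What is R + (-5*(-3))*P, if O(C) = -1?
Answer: -425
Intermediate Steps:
P = -28 (P = 2 - 6*5 = 2 - 1*30 = 2 - 30 = -28)
R = -5 (R = 4*(-1) - 1 = -4 - 1 = -5)
R + (-5*(-3))*P = -5 - 5*(-3)*(-28) = -5 + 15*(-28) = -5 - 420 = -425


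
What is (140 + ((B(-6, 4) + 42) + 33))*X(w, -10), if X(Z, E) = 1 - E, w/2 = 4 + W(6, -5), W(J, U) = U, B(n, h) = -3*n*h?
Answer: 3157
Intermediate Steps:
B(n, h) = -3*h*n
w = -2 (w = 2*(4 - 5) = 2*(-1) = -2)
(140 + ((B(-6, 4) + 42) + 33))*X(w, -10) = (140 + ((-3*4*(-6) + 42) + 33))*(1 - 1*(-10)) = (140 + ((72 + 42) + 33))*(1 + 10) = (140 + (114 + 33))*11 = (140 + 147)*11 = 287*11 = 3157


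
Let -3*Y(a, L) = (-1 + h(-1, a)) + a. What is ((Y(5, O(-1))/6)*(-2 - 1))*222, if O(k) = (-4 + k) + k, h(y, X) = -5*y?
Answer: 333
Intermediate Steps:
O(k) = -4 + 2*k
Y(a, L) = -4/3 - a/3 (Y(a, L) = -((-1 - 5*(-1)) + a)/3 = -((-1 + 5) + a)/3 = -(4 + a)/3 = -4/3 - a/3)
((Y(5, O(-1))/6)*(-2 - 1))*222 = (((-4/3 - 1/3*5)/6)*(-2 - 1))*222 = (((-4/3 - 5/3)*(1/6))*(-3))*222 = (-3*1/6*(-3))*222 = -1/2*(-3)*222 = (3/2)*222 = 333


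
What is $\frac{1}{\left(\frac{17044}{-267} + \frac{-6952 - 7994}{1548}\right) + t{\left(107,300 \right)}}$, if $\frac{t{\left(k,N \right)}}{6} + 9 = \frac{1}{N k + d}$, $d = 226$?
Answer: $- \frac{371134806}{47315998367} \approx -0.0078437$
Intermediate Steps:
$t{\left(k,N \right)} = -54 + \frac{6}{226 + N k}$ ($t{\left(k,N \right)} = -54 + \frac{6}{N k + 226} = -54 + \frac{6}{226 + N k}$)
$\frac{1}{\left(\frac{17044}{-267} + \frac{-6952 - 7994}{1548}\right) + t{\left(107,300 \right)}} = \frac{1}{\left(\frac{17044}{-267} + \frac{-6952 - 7994}{1548}\right) + \frac{6 \left(-2033 - 2700 \cdot 107\right)}{226 + 300 \cdot 107}} = \frac{1}{\left(17044 \left(- \frac{1}{267}\right) + \left(-6952 - 7994\right) \frac{1}{1548}\right) + \frac{6 \left(-2033 - 288900\right)}{226 + 32100}} = \frac{1}{\left(- \frac{17044}{267} - \frac{2491}{258}\right) + 6 \cdot \frac{1}{32326} \left(-290933\right)} = \frac{1}{- \frac{1687483}{22962} - \frac{872799}{16163}} = \frac{1}{- \frac{47315998367}{371134806}} = - \frac{371134806}{47315998367}$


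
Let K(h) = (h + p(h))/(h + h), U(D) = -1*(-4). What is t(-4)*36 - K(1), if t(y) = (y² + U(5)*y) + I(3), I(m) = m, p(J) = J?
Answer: 107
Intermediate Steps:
U(D) = 4
t(y) = 3 + y² + 4*y (t(y) = (y² + 4*y) + 3 = 3 + y² + 4*y)
K(h) = 1 (K(h) = (h + h)/(h + h) = (2*h)/((2*h)) = (2*h)*(1/(2*h)) = 1)
t(-4)*36 - K(1) = (3 + (-4)² + 4*(-4))*36 - 1*1 = (3 + 16 - 16)*36 - 1 = 3*36 - 1 = 108 - 1 = 107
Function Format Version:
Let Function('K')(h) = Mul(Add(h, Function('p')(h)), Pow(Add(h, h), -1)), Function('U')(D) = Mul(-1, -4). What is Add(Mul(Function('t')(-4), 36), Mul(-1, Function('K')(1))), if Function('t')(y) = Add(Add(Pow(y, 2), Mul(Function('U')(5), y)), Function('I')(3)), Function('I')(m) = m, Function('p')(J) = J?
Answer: 107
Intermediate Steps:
Function('U')(D) = 4
Function('t')(y) = Add(3, Pow(y, 2), Mul(4, y)) (Function('t')(y) = Add(Add(Pow(y, 2), Mul(4, y)), 3) = Add(3, Pow(y, 2), Mul(4, y)))
Function('K')(h) = 1 (Function('K')(h) = Mul(Add(h, h), Pow(Add(h, h), -1)) = Mul(Mul(2, h), Pow(Mul(2, h), -1)) = Mul(Mul(2, h), Mul(Rational(1, 2), Pow(h, -1))) = 1)
Add(Mul(Function('t')(-4), 36), Mul(-1, Function('K')(1))) = Add(Mul(Add(3, Pow(-4, 2), Mul(4, -4)), 36), Mul(-1, 1)) = Add(Mul(Add(3, 16, -16), 36), -1) = Add(Mul(3, 36), -1) = Add(108, -1) = 107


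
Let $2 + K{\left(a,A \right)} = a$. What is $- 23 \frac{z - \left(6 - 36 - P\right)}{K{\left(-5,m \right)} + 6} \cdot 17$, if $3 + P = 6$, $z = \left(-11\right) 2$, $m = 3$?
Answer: $4301$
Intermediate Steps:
$K{\left(a,A \right)} = -2 + a$
$z = -22$
$P = 3$ ($P = -3 + 6 = 3$)
$- 23 \frac{z - \left(6 - 36 - P\right)}{K{\left(-5,m \right)} + 6} \cdot 17 = - 23 \frac{-22 + \left(\left(-6 + 6^{2}\right) + 3\right)}{\left(-2 - 5\right) + 6} \cdot 17 = - 23 \frac{-22 + \left(\left(-6 + 36\right) + 3\right)}{-7 + 6} \cdot 17 = - 23 \frac{-22 + \left(30 + 3\right)}{-1} \cdot 17 = - 23 \left(-22 + 33\right) \left(-1\right) 17 = - 23 \cdot 11 \left(-1\right) 17 = \left(-23\right) \left(-11\right) 17 = 253 \cdot 17 = 4301$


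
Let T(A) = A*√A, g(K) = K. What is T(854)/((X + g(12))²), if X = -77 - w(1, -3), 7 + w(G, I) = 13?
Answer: 854*√854/5041 ≈ 4.9507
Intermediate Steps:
w(G, I) = 6 (w(G, I) = -7 + 13 = 6)
T(A) = A^(3/2)
X = -83 (X = -77 - 1*6 = -77 - 6 = -83)
T(854)/((X + g(12))²) = 854^(3/2)/((-83 + 12)²) = (854*√854)/((-71)²) = (854*√854)/5041 = (854*√854)*(1/5041) = 854*√854/5041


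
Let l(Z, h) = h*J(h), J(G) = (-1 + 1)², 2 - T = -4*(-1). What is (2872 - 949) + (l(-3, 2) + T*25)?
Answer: 1873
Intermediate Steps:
T = -2 (T = 2 - (-4)*(-1) = 2 - 1*4 = 2 - 4 = -2)
J(G) = 0 (J(G) = 0² = 0)
l(Z, h) = 0 (l(Z, h) = h*0 = 0)
(2872 - 949) + (l(-3, 2) + T*25) = (2872 - 949) + (0 - 2*25) = 1923 + (0 - 50) = 1923 - 50 = 1873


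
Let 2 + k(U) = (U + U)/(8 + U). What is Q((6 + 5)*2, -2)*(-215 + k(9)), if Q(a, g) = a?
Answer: -80762/17 ≈ -4750.7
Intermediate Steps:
k(U) = -2 + 2*U/(8 + U) (k(U) = -2 + (U + U)/(8 + U) = -2 + (2*U)/(8 + U) = -2 + 2*U/(8 + U))
Q((6 + 5)*2, -2)*(-215 + k(9)) = ((6 + 5)*2)*(-215 - 16/(8 + 9)) = (11*2)*(-215 - 16/17) = 22*(-215 - 16*1/17) = 22*(-215 - 16/17) = 22*(-3671/17) = -80762/17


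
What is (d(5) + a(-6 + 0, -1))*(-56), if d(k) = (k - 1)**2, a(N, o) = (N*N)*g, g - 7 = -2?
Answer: -10976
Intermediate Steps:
g = 5 (g = 7 - 2 = 5)
a(N, o) = 5*N**2 (a(N, o) = (N*N)*5 = N**2*5 = 5*N**2)
d(k) = (-1 + k)**2
(d(5) + a(-6 + 0, -1))*(-56) = ((-1 + 5)**2 + 5*(-6 + 0)**2)*(-56) = (4**2 + 5*(-6)**2)*(-56) = (16 + 5*36)*(-56) = (16 + 180)*(-56) = 196*(-56) = -10976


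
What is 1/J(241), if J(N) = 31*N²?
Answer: 1/1800511 ≈ 5.5540e-7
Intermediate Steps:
1/J(241) = 1/(31*241²) = 1/(31*58081) = 1/1800511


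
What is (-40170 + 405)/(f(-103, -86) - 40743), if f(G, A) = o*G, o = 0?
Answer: 13255/13581 ≈ 0.97600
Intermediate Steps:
f(G, A) = 0 (f(G, A) = 0*G = 0)
(-40170 + 405)/(f(-103, -86) - 40743) = (-40170 + 405)/(0 - 40743) = -39765/(-40743) = -39765*(-1/40743) = 13255/13581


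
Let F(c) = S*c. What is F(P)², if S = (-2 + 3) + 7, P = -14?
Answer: 12544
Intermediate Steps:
S = 8 (S = 1 + 7 = 8)
F(c) = 8*c
F(P)² = (8*(-14))² = (-112)² = 12544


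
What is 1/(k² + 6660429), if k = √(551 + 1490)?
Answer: 1/6662470 ≈ 1.5009e-7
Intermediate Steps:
k = √2041 ≈ 45.177
1/(k² + 6660429) = 1/((√2041)² + 6660429) = 1/(2041 + 6660429) = 1/6662470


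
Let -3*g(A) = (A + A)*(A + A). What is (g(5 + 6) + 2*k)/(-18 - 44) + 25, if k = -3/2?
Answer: 5143/186 ≈ 27.651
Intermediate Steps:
g(A) = -4*A²/3 (g(A) = -(A + A)*(A + A)/3 = -2*A*2*A/3 = -4*A²/3)
k = -3/2 (k = -3*½ = -3/2 ≈ -1.5000)
(g(5 + 6) + 2*k)/(-18 - 44) + 25 = (-4*(5 + 6)²/3 + 2*(-3/2))/(-18 - 44) + 25 = (-4/3*11² - 3)/(-62) + 25 = (-4/3*121 - 3)*(-1/62) + 25 = (-484/3 - 3)*(-1/62) + 25 = -493/3*(-1/62) + 25 = 493/186 + 25 = 5143/186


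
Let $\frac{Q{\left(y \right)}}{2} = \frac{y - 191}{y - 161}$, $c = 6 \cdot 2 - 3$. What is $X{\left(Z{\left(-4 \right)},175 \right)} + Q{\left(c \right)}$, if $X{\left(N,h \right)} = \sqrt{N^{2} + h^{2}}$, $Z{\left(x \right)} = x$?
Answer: $\frac{91}{38} + \sqrt{30641} \approx 177.44$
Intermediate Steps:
$c = 9$ ($c = 12 - 3 = 9$)
$Q{\left(y \right)} = \frac{2 \left(-191 + y\right)}{-161 + y}$ ($Q{\left(y \right)} = 2 \frac{y - 191}{y - 161} = 2 \frac{-191 + y}{-161 + y} = \frac{2 \left(-191 + y\right)}{-161 + y}$)
$X{\left(Z{\left(-4 \right)},175 \right)} + Q{\left(c \right)} = \sqrt{\left(-4\right)^{2} + 175^{2}} + \frac{2 \left(-191 + 9\right)}{-161 + 9} = \sqrt{16 + 30625} + 2 \frac{1}{-152} \left(-182\right) = \sqrt{30641} + 2 \left(- \frac{1}{152}\right) \left(-182\right) = \sqrt{30641} + \frac{91}{38} = \frac{91}{38} + \sqrt{30641}$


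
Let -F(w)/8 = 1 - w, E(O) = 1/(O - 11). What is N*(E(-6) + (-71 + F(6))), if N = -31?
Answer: 16368/17 ≈ 962.82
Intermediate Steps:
E(O) = 1/(-11 + O)
F(w) = -8 + 8*w (F(w) = -8*(1 - w) = -8 + 8*w)
N*(E(-6) + (-71 + F(6))) = -31*(1/(-11 - 6) + (-71 + (-8 + 8*6))) = -31*(1/(-17) + (-71 + (-8 + 48))) = -31*(-1/17 + (-71 + 40)) = -31*(-1/17 - 31) = -31*(-528/17) = 16368/17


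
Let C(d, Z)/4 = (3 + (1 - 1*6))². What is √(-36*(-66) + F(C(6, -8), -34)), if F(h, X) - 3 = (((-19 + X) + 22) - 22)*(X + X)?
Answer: √5983 ≈ 77.350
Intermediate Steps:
C(d, Z) = 16 (C(d, Z) = 4*(3 + (1 - 1*6))² = 4*(3 + (1 - 6))² = 4*(3 - 5)² = 4*(-2)² = 4*4 = 16)
F(h, X) = 3 + 2*X*(-19 + X) (F(h, X) = 3 + (((-19 + X) + 22) - 22)*(X + X) = 3 + ((3 + X) - 22)*(2*X) = 3 + (-19 + X)*(2*X) = 3 + 2*X*(-19 + X))
√(-36*(-66) + F(C(6, -8), -34)) = √(-36*(-66) + (3 - 38*(-34) + 2*(-34)²)) = √(2376 + (3 + 1292 + 2*1156)) = √(2376 + (3 + 1292 + 2312)) = √(2376 + 3607) = √5983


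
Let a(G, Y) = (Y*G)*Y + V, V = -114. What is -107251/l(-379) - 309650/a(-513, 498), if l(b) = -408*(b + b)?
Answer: -2258228322011/6557745500304 ≈ -0.34436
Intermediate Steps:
l(b) = -816*b
a(G, Y) = -114 + G*Y**2 (a(G, Y) = (Y*G)*Y - 114 = (G*Y)*Y - 114 = G*Y**2 - 114 = -114 + G*Y**2)
-107251/l(-379) - 309650/a(-513, 498) = -107251/((-816*(-379))) - 309650/(-114 - 513*498**2) = -107251/309264 - 309650/(-114 - 513*248004) = -107251*1/309264 - 309650/(-114 - 127226052) = -107251/309264 - 309650/(-127226166) = -107251/309264 - 309650*(-1/127226166) = -107251/309264 + 154825/63613083 = -2258228322011/6557745500304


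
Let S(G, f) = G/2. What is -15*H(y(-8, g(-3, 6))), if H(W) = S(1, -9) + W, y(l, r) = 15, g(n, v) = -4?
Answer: -465/2 ≈ -232.50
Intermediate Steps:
S(G, f) = G/2 (S(G, f) = G*(½) = G/2)
H(W) = ½ + W (H(W) = (½)*1 + W = ½ + W)
-15*H(y(-8, g(-3, 6))) = -15*(½ + 15) = -15*31/2 = -465/2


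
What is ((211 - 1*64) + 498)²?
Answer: 416025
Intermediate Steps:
((211 - 1*64) + 498)² = ((211 - 64) + 498)² = (147 + 498)² = 645² = 416025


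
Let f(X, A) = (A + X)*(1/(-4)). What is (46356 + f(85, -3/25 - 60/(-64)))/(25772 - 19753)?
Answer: 74135273/9630400 ≈ 7.6980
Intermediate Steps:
f(X, A) = -A/4 - X/4 (f(X, A) = (A + X)*(1*(-¼)) = (A + X)*(-¼) = -A/4 - X/4)
(46356 + f(85, -3/25 - 60/(-64)))/(25772 - 19753) = (46356 + (-(-3/25 - 60/(-64))/4 - ¼*85))/(25772 - 19753) = (46356 + (-(-3*1/25 - 60*(-1/64))/4 - 85/4))/6019 = (46356 + (-(-3/25 + 15/16)/4 - 85/4))*(1/6019) = (46356 + (-¼*327/400 - 85/4))*(1/6019) = (46356 + (-327/1600 - 85/4))*(1/6019) = (46356 - 34327/1600)*(1/6019) = (74135273/1600)*(1/6019) = 74135273/9630400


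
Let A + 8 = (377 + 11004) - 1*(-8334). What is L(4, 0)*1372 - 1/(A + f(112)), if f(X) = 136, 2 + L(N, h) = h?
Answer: -54449193/19843 ≈ -2744.0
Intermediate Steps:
L(N, h) = -2 + h
A = 19707 (A = -8 + ((377 + 11004) - 1*(-8334)) = -8 + (11381 + 8334) = -8 + 19715 = 19707)
L(4, 0)*1372 - 1/(A + f(112)) = (-2 + 0)*1372 - 1/(19707 + 136) = -2*1372 - 1/19843 = -2744 - 1*1/19843 = -2744 - 1/19843 = -54449193/19843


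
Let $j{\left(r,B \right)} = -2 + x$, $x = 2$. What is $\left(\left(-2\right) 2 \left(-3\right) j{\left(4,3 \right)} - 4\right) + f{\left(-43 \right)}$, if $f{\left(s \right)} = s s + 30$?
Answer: $1875$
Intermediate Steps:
$f{\left(s \right)} = 30 + s^{2}$ ($f{\left(s \right)} = s^{2} + 30 = 30 + s^{2}$)
$j{\left(r,B \right)} = 0$ ($j{\left(r,B \right)} = -2 + 2 = 0$)
$\left(\left(-2\right) 2 \left(-3\right) j{\left(4,3 \right)} - 4\right) + f{\left(-43 \right)} = \left(\left(-2\right) 2 \left(-3\right) 0 - 4\right) + \left(30 + \left(-43\right)^{2}\right) = \left(\left(-4\right) \left(-3\right) 0 - 4\right) + \left(30 + 1849\right) = \left(12 \cdot 0 - 4\right) + 1879 = \left(0 - 4\right) + 1879 = -4 + 1879 = 1875$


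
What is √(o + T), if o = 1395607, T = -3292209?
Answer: I*√1896602 ≈ 1377.2*I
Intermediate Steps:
√(o + T) = √(1395607 - 3292209) = √(-1896602) = I*√1896602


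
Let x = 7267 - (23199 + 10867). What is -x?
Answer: 26799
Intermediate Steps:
x = -26799 (x = 7267 - 1*34066 = 7267 - 34066 = -26799)
-x = -1*(-26799) = 26799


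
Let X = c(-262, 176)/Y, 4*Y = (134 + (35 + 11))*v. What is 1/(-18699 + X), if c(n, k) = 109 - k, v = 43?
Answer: -1935/36182632 ≈ -5.3479e-5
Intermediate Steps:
Y = 1935 (Y = ((134 + (35 + 11))*43)/4 = ((134 + 46)*43)/4 = (180*43)/4 = (¼)*7740 = 1935)
X = -67/1935 (X = (109 - 1*176)/1935 = (109 - 176)*(1/1935) = -67*1/1935 = -67/1935 ≈ -0.034625)
1/(-18699 + X) = 1/(-18699 - 67/1935) = 1/(-36182632/1935) = -1935/36182632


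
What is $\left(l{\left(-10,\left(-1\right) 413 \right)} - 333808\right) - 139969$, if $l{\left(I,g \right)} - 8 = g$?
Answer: $-474182$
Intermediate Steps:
$l{\left(I,g \right)} = 8 + g$
$\left(l{\left(-10,\left(-1\right) 413 \right)} - 333808\right) - 139969 = \left(\left(8 - 413\right) - 333808\right) - 139969 = \left(-405 - 333808\right) - 139969 = -334213 - 139969 = -474182$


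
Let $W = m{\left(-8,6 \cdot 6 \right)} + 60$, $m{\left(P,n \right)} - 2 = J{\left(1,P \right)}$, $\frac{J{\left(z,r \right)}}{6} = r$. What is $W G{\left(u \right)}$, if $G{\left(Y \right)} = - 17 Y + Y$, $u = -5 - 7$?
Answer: $2688$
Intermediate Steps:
$J{\left(z,r \right)} = 6 r$
$m{\left(P,n \right)} = 2 + 6 P$
$u = -12$ ($u = -5 - 7 = -12$)
$W = 14$ ($W = \left(2 + 6 \left(-8\right)\right) + 60 = \left(2 - 48\right) + 60 = -46 + 60 = 14$)
$G{\left(Y \right)} = - 16 Y$
$W G{\left(u \right)} = 14 \left(\left(-16\right) \left(-12\right)\right) = 14 \cdot 192 = 2688$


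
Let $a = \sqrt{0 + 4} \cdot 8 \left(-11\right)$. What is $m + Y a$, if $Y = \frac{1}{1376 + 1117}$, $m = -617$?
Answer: $- \frac{1538357}{2493} \approx -617.07$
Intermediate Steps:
$a = -176$ ($a = \sqrt{4} \cdot 8 \left(-11\right) = 2 \cdot 8 \left(-11\right) = 16 \left(-11\right) = -176$)
$Y = \frac{1}{2493} \approx 0.00040112$
$m + Y a = -617 + \frac{1}{2493} \left(-176\right) = -617 - \frac{176}{2493} = - \frac{1538357}{2493}$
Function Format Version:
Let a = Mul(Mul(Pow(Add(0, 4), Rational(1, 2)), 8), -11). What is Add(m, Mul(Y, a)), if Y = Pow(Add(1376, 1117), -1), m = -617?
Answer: Rational(-1538357, 2493) ≈ -617.07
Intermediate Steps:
a = -176 (a = Mul(Mul(Pow(4, Rational(1, 2)), 8), -11) = Mul(Mul(2, 8), -11) = Mul(16, -11) = -176)
Y = Rational(1, 2493) (Y = Pow(2493, -1) = Rational(1, 2493) ≈ 0.00040112)
Add(m, Mul(Y, a)) = Add(-617, Mul(Rational(1, 2493), -176)) = Add(-617, Rational(-176, 2493)) = Rational(-1538357, 2493)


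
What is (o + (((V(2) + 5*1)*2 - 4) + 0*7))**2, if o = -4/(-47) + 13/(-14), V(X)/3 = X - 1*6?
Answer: 153735201/432964 ≈ 355.08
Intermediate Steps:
V(X) = -18 + 3*X (V(X) = 3*(X - 1*6) = 3*(X - 6) = 3*(-6 + X) = -18 + 3*X)
o = -555/658 (o = -4*(-1/47) + 13*(-1/14) = 4/47 - 13/14 = -555/658 ≈ -0.84346)
(o + (((V(2) + 5*1)*2 - 4) + 0*7))**2 = (-555/658 + ((((-18 + 3*2) + 5*1)*2 - 4) + 0*7))**2 = (-555/658 + ((((-18 + 6) + 5)*2 - 4) + 0))**2 = (-555/658 + (((-12 + 5)*2 - 4) + 0))**2 = (-555/658 + ((-7*2 - 4) + 0))**2 = (-555/658 + ((-14 - 4) + 0))**2 = (-555/658 + (-18 + 0))**2 = (-555/658 - 18)**2 = (-12399/658)**2 = 153735201/432964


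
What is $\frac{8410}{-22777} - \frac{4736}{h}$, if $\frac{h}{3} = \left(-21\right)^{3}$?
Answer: $- \frac{125783158}{632813391} \approx -0.19877$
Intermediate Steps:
$h = -27783$ ($h = 3 \left(-21\right)^{3} = 3 \left(-9261\right) = -27783$)
$\frac{8410}{-22777} - \frac{4736}{h} = \frac{8410}{-22777} - \frac{4736}{-27783} = 8410 \left(- \frac{1}{22777}\right) - - \frac{4736}{27783} = - \frac{8410}{22777} + \frac{4736}{27783} = - \frac{125783158}{632813391}$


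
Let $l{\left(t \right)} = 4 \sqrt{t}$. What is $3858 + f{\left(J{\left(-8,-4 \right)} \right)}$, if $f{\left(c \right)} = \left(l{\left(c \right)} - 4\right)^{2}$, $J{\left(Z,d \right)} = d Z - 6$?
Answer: $4290 - 32 \sqrt{26} \approx 4126.8$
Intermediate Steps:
$J{\left(Z,d \right)} = -6 + Z d$ ($J{\left(Z,d \right)} = Z d - 6 = -6 + Z d$)
$f{\left(c \right)} = \left(-4 + 4 \sqrt{c}\right)^{2}$ ($f{\left(c \right)} = \left(4 \sqrt{c} - 4\right)^{2} = \left(-4 + 4 \sqrt{c}\right)^{2}$)
$3858 + f{\left(J{\left(-8,-4 \right)} \right)} = 3858 + 16 \left(-1 + \sqrt{-6 - -32}\right)^{2} = 3858 + 16 \left(-1 + \sqrt{-6 + 32}\right)^{2} = 3858 + 16 \left(-1 + \sqrt{26}\right)^{2}$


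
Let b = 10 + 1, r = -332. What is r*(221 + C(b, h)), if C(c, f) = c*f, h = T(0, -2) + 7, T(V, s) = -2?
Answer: -91632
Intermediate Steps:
h = 5 (h = -2 + 7 = 5)
b = 11
r*(221 + C(b, h)) = -332*(221 + 11*5) = -332*(221 + 55) = -332*276 = -91632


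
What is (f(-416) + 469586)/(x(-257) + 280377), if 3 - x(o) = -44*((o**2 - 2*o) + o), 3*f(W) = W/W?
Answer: 1408759/9593532 ≈ 0.14684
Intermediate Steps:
f(W) = 1/3 (f(W) = (W/W)/3 = (1/3)*1 = 1/3)
x(o) = 3 - 44*o + 44*o**2 (x(o) = 3 - (-44)*((o**2 - 2*o) + o) = 3 - (-44)*(o**2 - o) = 3 - (-44*o**2 + 44*o) = 3 + (-44*o + 44*o**2) = 3 - 44*o + 44*o**2)
(f(-416) + 469586)/(x(-257) + 280377) = (1/3 + 469586)/((3 - 44*(-257) + 44*(-257)**2) + 280377) = 1408759/(3*((3 + 11308 + 44*66049) + 280377)) = 1408759/(3*((3 + 11308 + 2906156) + 280377)) = 1408759/(3*(2917467 + 280377)) = (1408759/3)/3197844 = (1408759/3)*(1/3197844) = 1408759/9593532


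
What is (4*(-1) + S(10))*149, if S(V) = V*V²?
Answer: 148404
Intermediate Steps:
S(V) = V³
(4*(-1) + S(10))*149 = (4*(-1) + 10³)*149 = (-4 + 1000)*149 = 996*149 = 148404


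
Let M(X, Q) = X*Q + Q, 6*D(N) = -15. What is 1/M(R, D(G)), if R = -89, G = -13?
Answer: 1/220 ≈ 0.0045455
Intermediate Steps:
D(N) = -5/2 (D(N) = (⅙)*(-15) = -5/2)
M(X, Q) = Q + Q*X (M(X, Q) = Q*X + Q = Q + Q*X)
1/M(R, D(G)) = 1/(-5*(1 - 89)/2) = 1/(-5/2*(-88)) = 1/220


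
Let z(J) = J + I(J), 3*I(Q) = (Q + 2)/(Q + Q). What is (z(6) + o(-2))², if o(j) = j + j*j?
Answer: 5476/81 ≈ 67.605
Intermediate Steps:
o(j) = j + j²
I(Q) = (2 + Q)/(6*Q) (I(Q) = ((Q + 2)/(Q + Q))/3 = ((2 + Q)/((2*Q)))/3 = ((2 + Q)*(1/(2*Q)))/3 = ((2 + Q)/(2*Q))/3 = (2 + Q)/(6*Q))
z(J) = J + (2 + J)/(6*J)
(z(6) + o(-2))² = ((⅙ + 6 + (⅓)/6) - 2*(1 - 2))² = ((⅙ + 6 + (⅓)*(⅙)) - 2*(-1))² = ((⅙ + 6 + 1/18) + 2)² = (56/9 + 2)² = (74/9)² = 5476/81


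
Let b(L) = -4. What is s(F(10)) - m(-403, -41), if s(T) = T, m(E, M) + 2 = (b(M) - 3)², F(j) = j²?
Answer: 53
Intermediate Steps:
m(E, M) = 47 (m(E, M) = -2 + (-4 - 3)² = -2 + (-7)² = -2 + 49 = 47)
s(F(10)) - m(-403, -41) = 10² - 1*47 = 100 - 47 = 53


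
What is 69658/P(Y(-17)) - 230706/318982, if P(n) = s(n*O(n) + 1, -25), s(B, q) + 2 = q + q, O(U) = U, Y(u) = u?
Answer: -5557911217/4146766 ≈ -1340.3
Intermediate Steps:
s(B, q) = -2 + 2*q (s(B, q) = -2 + (q + q) = -2 + 2*q)
P(n) = -52 (P(n) = -2 + 2*(-25) = -2 - 50 = -52)
69658/P(Y(-17)) - 230706/318982 = 69658/(-52) - 230706/318982 = 69658*(-1/52) - 230706*1/318982 = -34829/26 - 115353/159491 = -5557911217/4146766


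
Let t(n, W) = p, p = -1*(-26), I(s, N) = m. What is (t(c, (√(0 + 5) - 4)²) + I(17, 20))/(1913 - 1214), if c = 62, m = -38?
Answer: -4/233 ≈ -0.017167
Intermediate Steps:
I(s, N) = -38
p = 26
t(n, W) = 26
(t(c, (√(0 + 5) - 4)²) + I(17, 20))/(1913 - 1214) = (26 - 38)/(1913 - 1214) = -12/699 = -12*1/699 = -4/233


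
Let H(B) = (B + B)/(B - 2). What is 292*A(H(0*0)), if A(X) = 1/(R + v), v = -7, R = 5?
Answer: -146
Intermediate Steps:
H(B) = 2*B/(-2 + B) (H(B) = (2*B)/(-2 + B) = 2*B/(-2 + B))
A(X) = -½ (A(X) = 1/(5 - 7) = 1/(-2) = -½)
292*A(H(0*0)) = 292*(-½) = -146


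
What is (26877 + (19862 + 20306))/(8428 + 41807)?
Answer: 13409/10047 ≈ 1.3346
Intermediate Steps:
(26877 + (19862 + 20306))/(8428 + 41807) = (26877 + 40168)/50235 = 67045*(1/50235) = 13409/10047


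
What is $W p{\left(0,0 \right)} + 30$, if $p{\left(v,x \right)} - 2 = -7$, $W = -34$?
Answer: $200$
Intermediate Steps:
$p{\left(v,x \right)} = -5$ ($p{\left(v,x \right)} = 2 - 7 = -5$)
$W p{\left(0,0 \right)} + 30 = \left(-34\right) \left(-5\right) + 30 = 170 + 30 = 200$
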